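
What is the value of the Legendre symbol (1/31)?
(1/31) = 1^{15} mod 31 = 1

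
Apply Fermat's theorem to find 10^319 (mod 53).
By Fermat: 10^{52} ≡ 1 (mod 53). 319 ≡ 7 (mod 52). So 10^{319} ≡ 10^{7} ≡ 13 (mod 53)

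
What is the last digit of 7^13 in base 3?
Using Fermat: 7^{2} ≡ 1 mod 3. 13 ≡ 1 mod 2. So 7^{13} ≡ 7^{1} ≡ 1 mod 3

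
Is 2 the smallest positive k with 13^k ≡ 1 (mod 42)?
Powers of 13 mod 42: 13^1≡13, 13^2≡1. First k with 13^k≡1 is k=2. Yes, ord_42(13) = 2.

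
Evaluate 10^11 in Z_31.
By repeated squaring mod 31: 10^{1}≡10, 10^{2}≡7, 10^{4}≡18, 10^{8}≡14. Then 10^{11} = 10^{8+2+1} ≡ 14 × 7 × 10 ≡ 19 mod 31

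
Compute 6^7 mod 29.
By repeated squaring mod 29: 6^{1}≡6, 6^{2}≡7, 6^{4}≡20. Then 6^{7} = 6^{4+2+1} ≡ 20 × 7 × 6 ≡ 28 mod 29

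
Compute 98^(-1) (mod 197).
Since 197 is prime, by Fermat 98^(-1) ≡ 98^{195} ≡ 195 (mod 197). Verify: 98 × 195 = 19110 ≡ 1 (mod 197)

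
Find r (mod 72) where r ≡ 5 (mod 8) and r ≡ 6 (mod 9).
M = 8 × 9 = 72. M₁ = 9, y₁ ≡ 1 (mod 8). M₂ = 8, y₂ ≡ 8 (mod 9). r = 5×9×1 + 6×8×8 ≡ 69 (mod 72)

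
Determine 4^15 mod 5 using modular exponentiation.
Using Fermat: 4^{4} ≡ 1 mod 5. 15 ≡ 3 mod 4. So 4^{15} ≡ 4^{3} ≡ 4 mod 5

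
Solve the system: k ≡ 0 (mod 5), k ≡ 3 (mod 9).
M = 5 × 9 = 45. M₁ = 9, y₁ ≡ 4 (mod 5). M₂ = 5, y₂ ≡ 2 (mod 9). k = 0×9×4 + 3×5×2 ≡ 30 (mod 45)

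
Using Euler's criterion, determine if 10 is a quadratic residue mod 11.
By Euler's criterion: 10^{5} ≡ 10 (mod 11). Since this equals -1 (≡ 10), 10 is not a QR.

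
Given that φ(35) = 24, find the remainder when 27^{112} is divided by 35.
By Euler: 27^{24} ≡ 1 (mod 35) since gcd(27, 35) = 1. 112 = 4×24 + 16. So 27^{112} ≡ 27^{16} ≡ 1 (mod 35)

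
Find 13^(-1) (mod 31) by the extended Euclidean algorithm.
Extended GCD: 13(12) + 31(-5) = 1. So 13^(-1) ≡ 12 (mod 31). Verify: 13 × 12 = 156 ≡ 1 (mod 31)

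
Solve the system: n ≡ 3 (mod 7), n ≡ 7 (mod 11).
M = 7 × 11 = 77. M₁ = 11, y₁ ≡ 2 (mod 7). M₂ = 7, y₂ ≡ 8 (mod 11). n = 3×11×2 + 7×7×8 ≡ 73 (mod 77)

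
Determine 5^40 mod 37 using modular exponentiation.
Using Fermat: 5^{36} ≡ 1 (mod 37). 40 ≡ 4 (mod 36). So 5^{40} ≡ 5^{4} ≡ 33 (mod 37)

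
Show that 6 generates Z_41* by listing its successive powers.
6^1, 6^2, ..., 6^{40} mod 41: [6, 36, 11, 25, 27, 39, 29, 10, 19, 32, 28, 4, 24, 21, 3, 18, 26, 33, 34, 40, 35, 5, 30, 16, 14, 2, 12, 31, 22, 9, 13, 37, 17, 20, 38, 23, 15, 8, 7, 1]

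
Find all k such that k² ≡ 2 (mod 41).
The square roots of 2 mod 41 are 17 and 24. Verify: 17² = 289 ≡ 2 (mod 41)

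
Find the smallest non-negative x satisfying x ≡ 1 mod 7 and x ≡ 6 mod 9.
M = 7 × 9 = 63. M₁ = 9, y₁ ≡ 4 mod 7. M₂ = 7, y₂ ≡ 4 mod 9. x = 1×9×4 + 6×7×4 ≡ 15 mod 63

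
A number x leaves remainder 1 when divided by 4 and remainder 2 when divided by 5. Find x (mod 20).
M = 4 × 5 = 20. M₁ = 5, y₁ ≡ 1 (mod 4). M₂ = 4, y₂ ≡ 4 (mod 5). x = 1×5×1 + 2×4×4 ≡ 17 (mod 20)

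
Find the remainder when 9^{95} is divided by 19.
By Fermat: 9^{18} ≡ 1 mod 19. 95 = 5×18 + 5. So 9^{95} ≡ 9^{5} ≡ 16 mod 19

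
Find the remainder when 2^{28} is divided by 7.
By Fermat: 2^{6} ≡ 1 (mod 7). 28 = 4×6 + 4. So 2^{28} ≡ 2^{4} ≡ 2 (mod 7)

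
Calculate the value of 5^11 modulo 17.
By repeated squaring (mod 17): 5^{1}≡5, 5^{2}≡8, 5^{4}≡13, 5^{8}≡16. Then 5^{11} = 5^{8+2+1} ≡ 16 × 8 × 5 ≡ 11 (mod 17)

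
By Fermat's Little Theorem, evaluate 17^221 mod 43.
By Fermat: 17^{42} ≡ 1 mod 43. 221 ≡ 11 mod 42. So 17^{221} ≡ 17^{11} ≡ 24 mod 43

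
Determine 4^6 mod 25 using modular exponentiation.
By repeated squaring (mod 25): 4^{1}≡4, 4^{2}≡16, 4^{4}≡6. Then 4^{6} = 4^{4+2} ≡ 6 × 16 ≡ 21 (mod 25)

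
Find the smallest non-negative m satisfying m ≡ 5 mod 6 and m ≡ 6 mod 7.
M = 6 × 7 = 42. M₁ = 7, y₁ ≡ 1 mod 6. M₂ = 6, y₂ ≡ 6 mod 7. m = 5×7×1 + 6×6×6 ≡ 41 mod 42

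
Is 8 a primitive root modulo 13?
8^{4} ≡ 1 mod 13 and 4 < 12, so ord_13(8) = 4 ≠ 12 and 8 is not a primitive root.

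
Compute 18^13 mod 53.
By repeated squaring (mod 53): 18^{1}≡18, 18^{2}≡6, 18^{4}≡36, 18^{8}≡24. Then 18^{13} = 18^{8+4+1} ≡ 24 × 36 × 18 ≡ 23 (mod 53)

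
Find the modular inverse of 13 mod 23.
Since 23 is prime, by Fermat 13^(-1) ≡ 13^{21} ≡ 16 mod 23. Verify: 13 × 16 = 208 ≡ 1 mod 23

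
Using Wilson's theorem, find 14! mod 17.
(16)! = (14)! × (15) × (16) ≡ -1 mod 17. So (14)! ≡ -1 × [(16)(15)]^(-1) ≡ 8 mod 17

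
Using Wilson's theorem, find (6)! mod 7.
By Wilson's theorem, (6)! ≡ -1 ≡ 6 mod 7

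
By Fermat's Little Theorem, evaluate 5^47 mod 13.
By Fermat: 5^{12} ≡ 1 (mod 13). 47 = 3×12 + 11. So 5^{47} ≡ 5^{11} ≡ 8 (mod 13)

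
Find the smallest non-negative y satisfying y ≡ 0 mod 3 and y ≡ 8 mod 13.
M = 3 × 13 = 39. M₁ = 13, y₁ ≡ 1 mod 3. M₂ = 3, y₂ ≡ 9 mod 13. y = 0×13×1 + 8×3×9 ≡ 21 mod 39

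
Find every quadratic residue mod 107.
Squares in Z_107*: {1, 3, 4, 9, 10, 11, 12, 13, 14, 16, 19, 23, 25, 27, 29, 30, 33, 34, 35, 36, 37, 39, 40, 41, 42, 44, 47, 48, 49, 52, 53, 56, 57, 61, 62, 64, 69, 75, 76, 79, 81, 83, 85, 86, 87, 89, 90, 92, 99, 100, 101, 102, 105}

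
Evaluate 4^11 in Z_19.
By repeated squaring mod 19: 4^{1}≡4, 4^{2}≡16, 4^{4}≡9, 4^{8}≡5. Then 4^{11} = 4^{8+2+1} ≡ 5 × 16 × 4 ≡ 16 mod 19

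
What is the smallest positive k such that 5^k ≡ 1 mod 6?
Powers of 5 mod 6: 5^1≡5, 5^2≡1. So the order of 5 is 2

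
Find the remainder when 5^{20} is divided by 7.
By Fermat: 5^{6} ≡ 1 (mod 7). 20 = 3×6 + 2. So 5^{20} ≡ 5^{2} ≡ 4 (mod 7)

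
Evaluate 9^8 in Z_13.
By repeated squaring mod 13: 9^{1}≡9, 9^{2}≡3, 9^{4}≡9, 9^{8}≡3. So 9^{8} ≡ 3 mod 13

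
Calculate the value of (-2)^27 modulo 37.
By repeated squaring mod 37: (-2)^{1}≡35, (-2)^{2}≡4, (-2)^{4}≡16, (-2)^{8}≡34, (-2)^{16}≡9. Then (-2)^{27} = (-2)^{16+8+2+1} ≡ 9 × 34 × 4 × 35 ≡ 31 mod 37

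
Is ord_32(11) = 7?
Powers of 11 mod 32: 11^1≡11, 11^2≡25, 11^3≡19, 11^4≡17, 11^5≡27, 11^6≡9, 11^7≡3, 11^8≡1. 11^7≡3≢1, so ord ≠ 7. No, the actual order is 8.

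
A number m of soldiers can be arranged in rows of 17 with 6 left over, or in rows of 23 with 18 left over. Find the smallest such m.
M = 17 × 23 = 391. M₁ = 23, y₁ ≡ 3 mod 17. M₂ = 17, y₂ ≡ 19 mod 23. m = 6×23×3 + 18×17×19 ≡ 363 mod 391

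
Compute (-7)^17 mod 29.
By repeated squaring mod 29: (-7)^{1}≡22, (-7)^{2}≡20, (-7)^{4}≡23, (-7)^{8}≡7, (-7)^{16}≡20. Then (-7)^{17} = (-7)^{16+1} ≡ 20 × 22 ≡ 5 mod 29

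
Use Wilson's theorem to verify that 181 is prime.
(180)! mod 181 = 180. Since this equals -1 (mod 181), Wilson confirms 181 is prime.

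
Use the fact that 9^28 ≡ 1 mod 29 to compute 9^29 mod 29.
By Fermat: 9^{28} ≡ 1 mod 29. So 9^{29} = 9^{28} · 9^{1} ≡ 9^{1} ≡ 9 mod 29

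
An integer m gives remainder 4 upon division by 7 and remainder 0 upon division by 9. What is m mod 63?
M = 7 × 9 = 63. M₁ = 9, y₁ ≡ 4 mod 7. M₂ = 7, y₂ ≡ 4 mod 9. m = 4×9×4 + 0×7×4 ≡ 18 mod 63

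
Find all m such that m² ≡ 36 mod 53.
The square roots of 36 mod 53 are 47 and 6. Verify: 47² = 2209 ≡ 36 mod 53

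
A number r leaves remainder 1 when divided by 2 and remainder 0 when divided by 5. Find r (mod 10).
M = 2 × 5 = 10. M₁ = 5, y₁ ≡ 1 (mod 2). M₂ = 2, y₂ ≡ 3 (mod 5). r = 1×5×1 + 0×2×3 ≡ 5 (mod 10)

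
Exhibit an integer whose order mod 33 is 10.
8 has order 10 mod 33 since 8^{10} ≡ 1 (mod 33) and no smaller power works.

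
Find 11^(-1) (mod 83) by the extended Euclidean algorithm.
Extended GCD: 11(-15) + 83(2) = 1. So 11^(-1) ≡ -15 ≡ 68 (mod 83). Verify: 11 × 68 = 748 ≡ 1 (mod 83)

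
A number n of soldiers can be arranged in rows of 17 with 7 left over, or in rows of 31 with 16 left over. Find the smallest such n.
M = 17 × 31 = 527. M₁ = 31, y₁ ≡ 11 mod 17. M₂ = 17, y₂ ≡ 11 mod 31. n = 7×31×11 + 16×17×11 ≡ 109 mod 527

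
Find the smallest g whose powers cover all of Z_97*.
g = 5. Powers: [5, 25, 28, 43, 21, 8, 40, 6, ...] generates all 96 non-zero residues.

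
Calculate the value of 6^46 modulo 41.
Using Fermat: 6^{40} ≡ 1 (mod 41). 46 ≡ 6 (mod 40). So 6^{46} ≡ 6^{6} ≡ 39 (mod 41)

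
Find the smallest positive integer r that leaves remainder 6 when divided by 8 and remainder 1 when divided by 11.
M = 8 × 11 = 88. M₁ = 11, y₁ ≡ 3 mod 8. M₂ = 8, y₂ ≡ 7 mod 11. r = 6×11×3 + 1×8×7 ≡ 78 mod 88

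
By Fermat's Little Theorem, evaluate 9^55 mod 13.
By Fermat: 9^{12} ≡ 1 (mod 13). 55 = 4×12 + 7. So 9^{55} ≡ 9^{7} ≡ 9 (mod 13)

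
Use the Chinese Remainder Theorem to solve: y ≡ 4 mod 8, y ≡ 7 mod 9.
M = 8 × 9 = 72. M₁ = 9, y₁ ≡ 1 mod 8. M₂ = 8, y₂ ≡ 8 mod 9. y = 4×9×1 + 7×8×8 ≡ 52 mod 72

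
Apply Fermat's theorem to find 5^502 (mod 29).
By Fermat: 5^{28} ≡ 1 (mod 29). 502 ≡ 26 (mod 28). So 5^{502} ≡ 5^{26} ≡ 7 (mod 29)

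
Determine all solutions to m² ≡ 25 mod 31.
The square roots of 25 mod 31 are 5 and 26. Verify: 5² = 25 ≡ 25 mod 31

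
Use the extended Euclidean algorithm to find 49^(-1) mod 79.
Extended GCD: 49(-29) + 79(18) = 1. So 49^(-1) ≡ -29 ≡ 50 mod 79. Verify: 49 × 50 = 2450 ≡ 1 mod 79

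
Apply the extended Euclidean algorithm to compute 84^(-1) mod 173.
Extended GCD: 84(-35) + 173(17) = 1. So 84^(-1) ≡ -35 ≡ 138 (mod 173). Verify: 84 × 138 = 11592 ≡ 1 (mod 173)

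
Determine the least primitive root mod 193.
g = 5. For each prime q|192: 5^{96}≡192, 5^{64}≡84, none ≡ 1, so ord_193(5) = 192 and 5 is a primitive root.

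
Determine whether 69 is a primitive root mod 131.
69^{26} ≡ 1 mod 131 and 26 < 130, so ord_131(69) = 26 ≠ 130 and 69 is not a primitive root.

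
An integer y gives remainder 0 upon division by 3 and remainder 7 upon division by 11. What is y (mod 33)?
M = 3 × 11 = 33. M₁ = 11, y₁ ≡ 2 (mod 3). M₂ = 3, y₂ ≡ 4 (mod 11). y = 0×11×2 + 7×3×4 ≡ 18 (mod 33)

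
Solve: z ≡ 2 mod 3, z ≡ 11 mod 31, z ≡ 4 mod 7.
M = 3 × 31 × 7 = 651. M₁ = 217, y₁ ≡ 1 mod 3. M₂ = 21, y₂ ≡ 3 mod 31. M₃ = 93, y₃ ≡ 4 mod 7. z = 2×217×1 + 11×21×3 + 4×93×4 ≡ 11 mod 651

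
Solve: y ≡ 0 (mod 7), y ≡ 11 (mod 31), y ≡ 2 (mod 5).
M = 7 × 31 × 5 = 1085. M₁ = 155, y₁ ≡ 1 (mod 7). M₂ = 35, y₂ ≡ 8 (mod 31). M₃ = 217, y₃ ≡ 3 (mod 5). y = 0×155×1 + 11×35×8 + 2×217×3 ≡ 42 (mod 1085)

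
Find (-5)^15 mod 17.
By repeated squaring mod 17: (-5)^{1}≡12, (-5)^{2}≡8, (-5)^{4}≡13, (-5)^{8}≡16. Then (-5)^{15} = (-5)^{8+4+2+1} ≡ 16 × 13 × 8 × 12 ≡ 10 mod 17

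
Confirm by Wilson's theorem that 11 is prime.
(10)! mod 11 = 10. Since this equals -1 (mod 11), Wilson confirms 11 is prime.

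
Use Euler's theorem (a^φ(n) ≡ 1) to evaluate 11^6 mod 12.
By Euler: 11^{4} ≡ 1 (mod 12) since gcd(11, 12) = 1. 6 = 1×4 + 2. So 11^{6} ≡ 11^{2} ≡ 1 (mod 12)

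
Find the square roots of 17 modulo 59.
The square roots of 17 mod 59 are 28 and 31. Verify: 28² = 784 ≡ 17 mod 59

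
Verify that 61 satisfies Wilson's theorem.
(60)! mod 61 = 60. Since this equals -1 mod 61, Wilson confirms 61 is prime.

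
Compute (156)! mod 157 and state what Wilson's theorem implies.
(156)! mod 157 = 156. Since this equals -1 mod 157, Wilson confirms 157 is prime.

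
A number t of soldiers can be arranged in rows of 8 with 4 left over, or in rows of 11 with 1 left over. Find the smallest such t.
M = 8 × 11 = 88. M₁ = 11, y₁ ≡ 3 mod 8. M₂ = 8, y₂ ≡ 7 mod 11. t = 4×11×3 + 1×8×7 ≡ 12 mod 88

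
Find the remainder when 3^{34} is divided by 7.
By Fermat: 3^{6} ≡ 1 mod 7. 34 = 5×6 + 4. So 3^{34} ≡ 3^{4} ≡ 4 mod 7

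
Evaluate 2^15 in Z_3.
Using Fermat: 2^{2} ≡ 1 (mod 3). 15 ≡ 1 (mod 2). So 2^{15} ≡ 2^{1} ≡ 2 (mod 3)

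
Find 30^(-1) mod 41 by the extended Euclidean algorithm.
Extended GCD: 30(-15) + 41(11) = 1. So 30^(-1) ≡ -15 ≡ 26 mod 41. Verify: 30 × 26 = 780 ≡ 1 mod 41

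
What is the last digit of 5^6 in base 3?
Using Fermat: 5^{2} ≡ 1 (mod 3). 6 ≡ 0 (mod 2). So 5^{6} ≡ 5^{0} ≡ 1 (mod 3)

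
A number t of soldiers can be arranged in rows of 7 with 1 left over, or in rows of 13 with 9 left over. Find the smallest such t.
M = 7 × 13 = 91. M₁ = 13, y₁ ≡ 6 (mod 7). M₂ = 7, y₂ ≡ 2 (mod 13). t = 1×13×6 + 9×7×2 ≡ 22 (mod 91)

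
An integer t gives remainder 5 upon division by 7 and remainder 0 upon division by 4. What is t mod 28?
M = 7 × 4 = 28. M₁ = 4, y₁ ≡ 2 mod 7. M₂ = 7, y₂ ≡ 3 mod 4. t = 5×4×2 + 0×7×3 ≡ 12 mod 28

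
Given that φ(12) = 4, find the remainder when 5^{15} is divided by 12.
By Euler: 5^{4} ≡ 1 (mod 12) since gcd(5, 12) = 1. 15 = 3×4 + 3. So 5^{15} ≡ 5^{3} ≡ 5 (mod 12)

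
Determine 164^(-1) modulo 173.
Since 173 is prime, by Fermat 164^(-1) ≡ 164^{171} ≡ 96 mod 173. Verify: 164 × 96 = 15744 ≡ 1 mod 173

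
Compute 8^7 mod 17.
By repeated squaring (mod 17): 8^{1}≡8, 8^{2}≡13, 8^{4}≡16. Then 8^{7} = 8^{4+2+1} ≡ 16 × 13 × 8 ≡ 15 (mod 17)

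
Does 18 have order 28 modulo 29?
ord_29(18) divides 28. For each prime q|28: 18^{14}≡28, 18^{4}≡25, none ≡ 1. So 18 has order 28 and is a primitive root mod 29.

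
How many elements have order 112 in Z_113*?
Number of primitive roots mod 113 = φ(p-1) = φ(112) = 48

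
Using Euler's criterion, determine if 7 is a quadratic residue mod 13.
By Euler's criterion: 7^{6} ≡ 12 (mod 13). Since this equals -1 (≡ 12), 7 is not a QR.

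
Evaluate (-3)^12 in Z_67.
By repeated squaring mod 67: (-3)^{1}≡64, (-3)^{2}≡9, (-3)^{4}≡14, (-3)^{8}≡62. Then (-3)^{12} = (-3)^{8+4} ≡ 62 × 14 ≡ 64 mod 67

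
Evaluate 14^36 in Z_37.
Using Fermat: 14^{36} ≡ 1 (mod 37). 36 ≡ 0 (mod 36). So 14^{36} ≡ 14^{0} ≡ 1 (mod 37)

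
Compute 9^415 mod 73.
Using Fermat: 9^{72} ≡ 1 mod 73. 415 ≡ 55 mod 72. So 9^{415} ≡ 9^{55} ≡ 9 mod 73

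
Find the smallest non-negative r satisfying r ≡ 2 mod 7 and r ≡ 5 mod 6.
M = 7 × 6 = 42. M₁ = 6, y₁ ≡ 6 mod 7. M₂ = 7, y₂ ≡ 1 mod 6. r = 2×6×6 + 5×7×1 ≡ 23 mod 42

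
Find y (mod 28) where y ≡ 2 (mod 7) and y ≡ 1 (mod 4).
M = 7 × 4 = 28. M₁ = 4, y₁ ≡ 2 (mod 7). M₂ = 7, y₂ ≡ 3 (mod 4). y = 2×4×2 + 1×7×3 ≡ 9 (mod 28)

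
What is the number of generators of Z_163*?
A prime p has φ(p-1) primitive roots; here φ(162) = 54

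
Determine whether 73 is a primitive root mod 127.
73^{21} ≡ 1 (mod 127) and 21 < 126, so ord_127(73) = 21 ≠ 126 and 73 is not a primitive root.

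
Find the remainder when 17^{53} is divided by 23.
By Fermat: 17^{22} ≡ 1 (mod 23). 53 = 2×22 + 9. So 17^{53} ≡ 17^{9} ≡ 7 (mod 23)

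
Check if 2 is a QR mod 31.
By Euler's criterion: 2^{15} ≡ 1 (mod 31). Since this equals 1, 2 is a QR.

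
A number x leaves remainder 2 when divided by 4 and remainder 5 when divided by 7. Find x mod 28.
M = 4 × 7 = 28. M₁ = 7, y₁ ≡ 3 mod 4. M₂ = 4, y₂ ≡ 2 mod 7. x = 2×7×3 + 5×4×2 ≡ 26 mod 28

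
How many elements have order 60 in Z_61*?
A prime p has φ(p-1) primitive roots; here φ(60) = 16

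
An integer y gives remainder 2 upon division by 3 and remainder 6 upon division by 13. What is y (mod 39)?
M = 3 × 13 = 39. M₁ = 13, y₁ ≡ 1 (mod 3). M₂ = 3, y₂ ≡ 9 (mod 13). y = 2×13×1 + 6×3×9 ≡ 32 (mod 39)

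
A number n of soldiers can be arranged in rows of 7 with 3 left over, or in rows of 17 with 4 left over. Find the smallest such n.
M = 7 × 17 = 119. M₁ = 17, y₁ ≡ 5 mod 7. M₂ = 7, y₂ ≡ 5 mod 17. n = 3×17×5 + 4×7×5 ≡ 38 mod 119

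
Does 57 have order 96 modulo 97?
ord_97(57) divides 96. For each prime q|96: 57^{48}≡96, 57^{32}≡35, none ≡ 1. So 57 has order 96 and is a primitive root mod 97.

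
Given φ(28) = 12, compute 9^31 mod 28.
By Euler: 9^{12} ≡ 1 mod 28 since gcd(9, 28) = 1. 31 = 2×12 + 7. So 9^{31} ≡ 9^{7} ≡ 9 mod 28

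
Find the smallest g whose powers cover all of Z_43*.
g = 3. Powers: [3, 9, 27, 38, 28, 41, 37, ...] generates all 42 non-zero residues.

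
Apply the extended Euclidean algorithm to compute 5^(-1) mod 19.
Extended GCD: 5(4) + 19(-1) = 1. So 5^(-1) ≡ 4 (mod 19). Verify: 5 × 4 = 20 ≡ 1 (mod 19)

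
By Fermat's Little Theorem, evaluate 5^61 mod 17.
By Fermat: 5^{16} ≡ 1 mod 17. 61 = 3×16 + 13. So 5^{61} ≡ 5^{13} ≡ 3 mod 17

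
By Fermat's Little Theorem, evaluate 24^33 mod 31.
By Fermat: 24^{30} ≡ 1 mod 31. So 24^{33} = 24^{30} · 24^{3} ≡ 24^{3} ≡ 29 mod 31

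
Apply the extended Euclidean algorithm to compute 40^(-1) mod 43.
Extended GCD: 40(14) + 43(-13) = 1. So 40^(-1) ≡ 14 (mod 43). Verify: 40 × 14 = 560 ≡ 1 (mod 43)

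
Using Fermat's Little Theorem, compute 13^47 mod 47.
By Fermat: 13^{46} ≡ 1 (mod 47). So 13^{47} = 13^{46} · 13^{1} ≡ 13^{1} ≡ 13 (mod 47)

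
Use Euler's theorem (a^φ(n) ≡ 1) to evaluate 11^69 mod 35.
By Euler: 11^{24} ≡ 1 mod 35 since gcd(11, 35) = 1. 69 = 2×24 + 21. So 11^{69} ≡ 11^{21} ≡ 1 mod 35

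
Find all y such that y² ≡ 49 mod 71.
The square roots of 49 mod 71 are 64 and 7. Verify: 64² = 4096 ≡ 49 mod 71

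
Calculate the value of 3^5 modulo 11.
By repeated squaring mod 11: 3^{1}≡3, 3^{2}≡9, 3^{4}≡4. Then 3^{5} = 3^{4+1} ≡ 4 × 3 ≡ 1 mod 11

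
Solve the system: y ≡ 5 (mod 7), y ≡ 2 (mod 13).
M = 7 × 13 = 91. M₁ = 13, y₁ ≡ 6 (mod 7). M₂ = 7, y₂ ≡ 2 (mod 13). y = 5×13×6 + 2×7×2 ≡ 54 (mod 91)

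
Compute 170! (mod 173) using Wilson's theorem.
(172)! = (170)! × (171) × (172) ≡ -1 (mod 173). So (170)! ≡ -1 × [(172)(171)]^(-1) ≡ 86 (mod 173)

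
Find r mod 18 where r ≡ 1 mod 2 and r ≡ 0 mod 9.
M = 2 × 9 = 18. M₁ = 9, y₁ ≡ 1 mod 2. M₂ = 2, y₂ ≡ 5 mod 9. r = 1×9×1 + 0×2×5 ≡ 9 mod 18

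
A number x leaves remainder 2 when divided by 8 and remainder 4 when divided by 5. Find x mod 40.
M = 8 × 5 = 40. M₁ = 5, y₁ ≡ 5 mod 8. M₂ = 8, y₂ ≡ 2 mod 5. x = 2×5×5 + 4×8×2 ≡ 34 mod 40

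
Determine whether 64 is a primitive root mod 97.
64^{8} ≡ 1 mod 97 and 8 < 96, so ord_97(64) = 8 ≠ 96 and 64 is not a primitive root.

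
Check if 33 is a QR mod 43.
By Euler's criterion: 33^{21} ≡ 42 (mod 43). Since this equals -1 (≡ 42), 33 is not a QR.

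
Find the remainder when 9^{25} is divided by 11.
By Fermat: 9^{10} ≡ 1 (mod 11). 25 = 2×10 + 5. So 9^{25} ≡ 9^{5} ≡ 1 (mod 11)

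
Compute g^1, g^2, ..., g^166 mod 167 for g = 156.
156^1, 156^2, ..., 156^{166} mod 167: [156, 121, 5, 112, 104, 25, 59, 19, 125, 128, 95, 124, 139, 141, 119, 27, 37, 94, 135, 18, 136, 7, 90, 12, 35, 116, 60, 8, 79, 133, 40, 61, 164, 33, 138, 152, 165, 22, 92, 157, 110, 126, 117, 49, 129, 84, 78, 144, 86, 56, 52, 96, 113, 93, 146, 64, 131, 62, 153, 154, 143, 97, 102, 47, 151, 9, 68, 87, 45, 6, 101, 58, 30, 4, 123, 150, 20, 114, 82, 100, 69, 76, 166, 11, 46, 162, 55, 63, 142, 108, 148, 42, 39, 72, 43, 28, 26, 48, 140, 130, 73, 32, 149, 31, 160, 77, 155, 132, 51, 107, 159, 88, 34, 127, 106, 3, 134, 29, 15, 2, 145, 75, 10, 57, 41, 50, 118, 38, 83, 89, 23, 81, 111, 115, 71, 54, 74, 21, 103, 36, 105, 14, 13, 24, 70, 65, 120, 16, 158, 99, 80, 122, 161, 66, 109, 137, 163, 44, 17, 147, 53, 85, 67, 98, 91, 1]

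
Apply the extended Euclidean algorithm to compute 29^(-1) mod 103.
Extended GCD: 29(32) + 103(-9) = 1. So 29^(-1) ≡ 32 mod 103. Verify: 29 × 32 = 928 ≡ 1 mod 103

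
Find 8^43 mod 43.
Using Fermat: 8^{42} ≡ 1 mod 43. 43 ≡ 1 mod 42. So 8^{43} ≡ 8^{1} ≡ 8 mod 43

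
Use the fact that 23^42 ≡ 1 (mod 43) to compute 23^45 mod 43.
By Fermat: 23^{42} ≡ 1 (mod 43). So 23^{45} = 23^{42} · 23^{3} ≡ 23^{3} ≡ 41 (mod 43)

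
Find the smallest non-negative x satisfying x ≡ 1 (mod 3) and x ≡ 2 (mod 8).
M = 3 × 8 = 24. M₁ = 8, y₁ ≡ 2 (mod 3). M₂ = 3, y₂ ≡ 3 (mod 8). x = 1×8×2 + 2×3×3 ≡ 10 (mod 24)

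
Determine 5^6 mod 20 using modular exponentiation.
By repeated squaring (mod 20): 5^{1}≡5, 5^{2}≡5, 5^{4}≡5. Then 5^{6} = 5^{4+2} ≡ 5 × 5 ≡ 5 (mod 20)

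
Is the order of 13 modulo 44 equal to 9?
Powers of 13 mod 44: 13^1≡13, 13^2≡37, 13^3≡41, 13^4≡5, 13^5≡21, 13^6≡9, 13^7≡29, 13^8≡25, 13^9≡17, 13^10≡1. 13^9≡17≢1, so ord ≠ 9. No, the actual order is 10.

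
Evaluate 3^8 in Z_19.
By repeated squaring (mod 19): 3^{1}≡3, 3^{2}≡9, 3^{4}≡5, 3^{8}≡6. So 3^{8} ≡ 6 (mod 19)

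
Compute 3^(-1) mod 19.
Since 19 is prime, by Fermat 3^(-1) ≡ 3^{17} ≡ 13 mod 19. Verify: 3 × 13 = 39 ≡ 1 mod 19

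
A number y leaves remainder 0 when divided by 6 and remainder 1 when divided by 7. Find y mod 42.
M = 6 × 7 = 42. M₁ = 7, y₁ ≡ 1 mod 6. M₂ = 6, y₂ ≡ 6 mod 7. y = 0×7×1 + 1×6×6 ≡ 36 mod 42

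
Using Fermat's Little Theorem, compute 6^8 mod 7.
By Fermat: 6^{6} ≡ 1 (mod 7). So 6^{8} = 6^{6} · 6^{2} ≡ 6^{2} ≡ 1 (mod 7)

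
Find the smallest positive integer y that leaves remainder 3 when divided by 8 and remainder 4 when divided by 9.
M = 8 × 9 = 72. M₁ = 9, y₁ ≡ 1 (mod 8). M₂ = 8, y₂ ≡ 8 (mod 9). y = 3×9×1 + 4×8×8 ≡ 67 (mod 72)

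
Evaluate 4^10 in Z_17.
By repeated squaring mod 17: 4^{1}≡4, 4^{2}≡16, 4^{4}≡1, 4^{8}≡1. Then 4^{10} = 4^{8+2} ≡ 1 × 16 ≡ 16 mod 17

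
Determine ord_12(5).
Powers of 5 mod 12: 5^1≡5, 5^2≡1. So the order of 5 is 2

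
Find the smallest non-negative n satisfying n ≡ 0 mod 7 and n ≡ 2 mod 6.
M = 7 × 6 = 42. M₁ = 6, y₁ ≡ 6 mod 7. M₂ = 7, y₂ ≡ 1 mod 6. n = 0×6×6 + 2×7×1 ≡ 14 mod 42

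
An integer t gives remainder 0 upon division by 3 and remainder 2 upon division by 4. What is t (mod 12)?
M = 3 × 4 = 12. M₁ = 4, y₁ ≡ 1 (mod 3). M₂ = 3, y₂ ≡ 3 (mod 4). t = 0×4×1 + 2×3×3 ≡ 6 (mod 12)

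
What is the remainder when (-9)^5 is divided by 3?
By repeated squaring (mod 3): (-9)^{1}≡0, (-9)^{2}≡0, (-9)^{4}≡0. Then (-9)^{5} = (-9)^{4+1} ≡ 0 × 0 ≡ 0 (mod 3)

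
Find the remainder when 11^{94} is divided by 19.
By Fermat: 11^{18} ≡ 1 mod 19. 94 = 5×18 + 4. So 11^{94} ≡ 11^{4} ≡ 11 mod 19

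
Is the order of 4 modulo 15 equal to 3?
Powers of 4 mod 15: 4^1≡4, 4^2≡1. Already 4^2≡1, so the order is 2 < 3. No, the actual order is 2.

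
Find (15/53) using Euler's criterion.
(15/53) = 15^{26} mod 53 = 1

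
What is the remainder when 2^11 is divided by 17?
By repeated squaring (mod 17): 2^{1}≡2, 2^{2}≡4, 2^{4}≡16, 2^{8}≡1. Then 2^{11} = 2^{8+2+1} ≡ 1 × 4 × 2 ≡ 8 (mod 17)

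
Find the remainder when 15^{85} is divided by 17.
By Fermat: 15^{16} ≡ 1 (mod 17). 85 = 5×16 + 5. So 15^{85} ≡ 15^{5} ≡ 2 (mod 17)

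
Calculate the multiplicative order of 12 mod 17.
Powers of 12 mod 17: 12^1≡12, 12^2≡8, 12^3≡11, 12^4≡13, 12^5≡3, 12^6≡2, 12^7≡7, 12^8≡16, 12^9≡5, 12^10≡9, 12^11≡6, 12^12≡4, 12^13≡14, 12^14≡15, 12^15≡10, 12^16≡1. ord_17(12) = 16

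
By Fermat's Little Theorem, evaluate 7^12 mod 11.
By Fermat: 7^{10} ≡ 1 (mod 11). So 7^{12} = 7^{10} · 7^{2} ≡ 7^{2} ≡ 5 (mod 11)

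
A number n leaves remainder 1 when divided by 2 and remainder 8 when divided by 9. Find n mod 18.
M = 2 × 9 = 18. M₁ = 9, y₁ ≡ 1 mod 2. M₂ = 2, y₂ ≡ 5 mod 9. n = 1×9×1 + 8×2×5 ≡ 17 mod 18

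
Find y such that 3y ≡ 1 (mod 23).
Since 23 is prime, by Fermat 3^(-1) ≡ 3^{21} ≡ 8 (mod 23). Verify: 3 × 8 = 24 ≡ 1 (mod 23)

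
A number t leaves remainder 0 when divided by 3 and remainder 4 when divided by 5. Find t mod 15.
M = 3 × 5 = 15. M₁ = 5, y₁ ≡ 2 mod 3. M₂ = 3, y₂ ≡ 2 mod 5. t = 0×5×2 + 4×3×2 ≡ 9 mod 15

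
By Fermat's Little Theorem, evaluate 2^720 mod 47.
By Fermat: 2^{46} ≡ 1 mod 47. 720 ≡ 30 mod 46. So 2^{720} ≡ 2^{30} ≡ 34 mod 47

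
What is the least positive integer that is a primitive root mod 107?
g = 2. For each prime q|106: 2^{53}≡106, 2^{2}≡4, none ≡ 1, so ord_107(2) = 106 and 2 is a primitive root.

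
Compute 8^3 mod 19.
8^{3} = 512 ≡ 18 mod 19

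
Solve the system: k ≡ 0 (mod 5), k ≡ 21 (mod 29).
M = 5 × 29 = 145. M₁ = 29, y₁ ≡ 4 (mod 5). M₂ = 5, y₂ ≡ 6 (mod 29). k = 0×29×4 + 21×5×6 ≡ 50 (mod 145)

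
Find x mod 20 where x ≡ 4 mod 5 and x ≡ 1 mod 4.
M = 5 × 4 = 20. M₁ = 4, y₁ ≡ 4 mod 5. M₂ = 5, y₂ ≡ 1 mod 4. x = 4×4×4 + 1×5×1 ≡ 9 mod 20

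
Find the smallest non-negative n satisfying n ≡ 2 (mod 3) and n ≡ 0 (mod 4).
M = 3 × 4 = 12. M₁ = 4, y₁ ≡ 1 (mod 3). M₂ = 3, y₂ ≡ 3 (mod 4). n = 2×4×1 + 0×3×3 ≡ 8 (mod 12)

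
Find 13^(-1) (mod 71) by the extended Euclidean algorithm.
Extended GCD: 13(11) + 71(-2) = 1. So 13^(-1) ≡ 11 (mod 71). Verify: 13 × 11 = 143 ≡ 1 (mod 71)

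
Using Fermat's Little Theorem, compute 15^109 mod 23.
By Fermat: 15^{22} ≡ 1 (mod 23). 109 = 4×22 + 21. So 15^{109} ≡ 15^{21} ≡ 20 (mod 23)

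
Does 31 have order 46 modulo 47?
ord_47(31) divides 46. For each prime q|46: 31^{23}≡46, 31^{2}≡21, none ≡ 1. So 31 has order 46 and is a primitive root mod 47.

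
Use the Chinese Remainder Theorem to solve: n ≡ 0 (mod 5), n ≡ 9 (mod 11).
M = 5 × 11 = 55. M₁ = 11, y₁ ≡ 1 (mod 5). M₂ = 5, y₂ ≡ 9 (mod 11). n = 0×11×1 + 9×5×9 ≡ 20 (mod 55)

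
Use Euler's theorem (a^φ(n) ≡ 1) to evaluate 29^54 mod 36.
By Euler: 29^{12} ≡ 1 (mod 36) since gcd(29, 36) = 1. 54 = 4×12 + 6. So 29^{54} ≡ 29^{6} ≡ 1 (mod 36)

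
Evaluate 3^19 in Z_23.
By repeated squaring mod 23: 3^{1}≡3, 3^{2}≡9, 3^{4}≡12, 3^{8}≡6, 3^{16}≡13. Then 3^{19} = 3^{16+2+1} ≡ 13 × 9 × 3 ≡ 6 mod 23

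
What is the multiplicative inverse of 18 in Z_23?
Since 23 is prime, by Fermat 18^(-1) ≡ 18^{21} ≡ 9 mod 23. Verify: 18 × 9 = 162 ≡ 1 mod 23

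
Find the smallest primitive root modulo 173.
g = 2. Powers: [2, 4, 8, 16, 32, 64, 128, ...] generates all 172 non-zero residues.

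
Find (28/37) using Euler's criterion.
(28/37) = 28^{18} mod 37 = 1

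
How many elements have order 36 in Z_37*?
Number of primitive roots mod 37 = φ(p-1) = φ(36) = 12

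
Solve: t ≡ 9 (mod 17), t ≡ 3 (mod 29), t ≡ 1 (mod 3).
M = 17 × 29 × 3 = 1479. M₁ = 87, y₁ ≡ 9 (mod 17). M₂ = 51, y₂ ≡ 4 (mod 29). M₃ = 493, y₃ ≡ 1 (mod 3). t = 9×87×9 + 3×51×4 + 1×493×1 ≡ 757 (mod 1479)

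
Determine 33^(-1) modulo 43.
Since 43 is prime, by Fermat 33^(-1) ≡ 33^{41} ≡ 30 mod 43. Verify: 33 × 30 = 990 ≡ 1 mod 43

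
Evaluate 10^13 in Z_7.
Using Fermat: 10^{6} ≡ 1 mod 7. 13 ≡ 1 mod 6. So 10^{13} ≡ 10^{1} ≡ 3 mod 7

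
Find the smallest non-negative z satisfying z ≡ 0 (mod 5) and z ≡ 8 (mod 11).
M = 5 × 11 = 55. M₁ = 11, y₁ ≡ 1 (mod 5). M₂ = 5, y₂ ≡ 9 (mod 11). z = 0×11×1 + 8×5×9 ≡ 30 (mod 55)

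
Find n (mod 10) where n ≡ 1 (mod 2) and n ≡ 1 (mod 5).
M = 2 × 5 = 10. M₁ = 5, y₁ ≡ 1 (mod 2). M₂ = 2, y₂ ≡ 3 (mod 5). n = 1×5×1 + 1×2×3 ≡ 1 (mod 10)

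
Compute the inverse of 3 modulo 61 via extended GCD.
Extended GCD: 3(-20) + 61(1) = 1. So 3^(-1) ≡ -20 ≡ 41 (mod 61). Verify: 3 × 41 = 123 ≡ 1 (mod 61)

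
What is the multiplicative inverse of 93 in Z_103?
Since 103 is prime, by Fermat 93^(-1) ≡ 93^{101} ≡ 72 mod 103. Verify: 93 × 72 = 6696 ≡ 1 mod 103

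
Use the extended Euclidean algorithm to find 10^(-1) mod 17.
Extended GCD: 10(-5) + 17(3) = 1. So 10^(-1) ≡ -5 ≡ 12 (mod 17). Verify: 10 × 12 = 120 ≡ 1 (mod 17)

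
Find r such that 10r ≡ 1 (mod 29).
Since 29 is prime, by Fermat 10^(-1) ≡ 10^{27} ≡ 3 (mod 29). Verify: 10 × 3 = 30 ≡ 1 (mod 29)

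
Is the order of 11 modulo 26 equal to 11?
Powers of 11 mod 26: 11^1≡11, 11^2≡17, 11^3≡5, 11^4≡3, 11^5≡7, 11^6≡25, 11^7≡15, 11^8≡9, 11^9≡21, 11^10≡23, 11^11≡19, 11^12≡1. 11^11≡19≢1, so ord ≠ 11. No, the actual order is 12.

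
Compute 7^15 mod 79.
By repeated squaring (mod 79): 7^{1}≡7, 7^{2}≡49, 7^{4}≡31, 7^{8}≡13. Then 7^{15} = 7^{8+4+2+1} ≡ 13 × 31 × 49 × 7 ≡ 58 (mod 79)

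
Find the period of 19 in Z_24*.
Powers of 19 mod 24: 19^1≡19, 19^2≡1. ord_24(19) = 2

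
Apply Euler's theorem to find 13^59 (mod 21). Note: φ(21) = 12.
By Euler: 13^{12} ≡ 1 (mod 21) since gcd(13, 21) = 1. 59 = 4×12 + 11. So 13^{59} ≡ 13^{11} ≡ 13 (mod 21)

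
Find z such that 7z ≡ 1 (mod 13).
Since 13 is prime, by Fermat 7^(-1) ≡ 7^{11} ≡ 2 (mod 13). Verify: 7 × 2 = 14 ≡ 1 (mod 13)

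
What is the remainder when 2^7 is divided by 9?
By repeated squaring mod 9: 2^{1}≡2, 2^{2}≡4, 2^{4}≡7. Then 2^{7} = 2^{4+2+1} ≡ 7 × 4 × 2 ≡ 2 mod 9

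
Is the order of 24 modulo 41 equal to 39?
Powers of 24 mod 41: 24^1≡24, 24^2≡2, 24^3≡7, 24^4≡4, 24^5≡14, 24^6≡8, 24^7≡28, 24^8≡16, 24^9≡15, 24^10≡32, 24^11≡30, 24^12≡23, 24^13≡19, 24^14≡5, 24^15≡38, 24^16≡10, 24^17≡35, 24^18≡20, 24^19≡29, 24^20≡40, 24^21≡17, 24^22≡39, 24^23≡34, 24^24≡37, 24^25≡27, 24^26≡33, 24^27≡13, 24^28≡25, 24^29≡26, 24^30≡9, 24^31≡11, 24^32≡18, 24^33≡22, 24^34≡36, 24^35≡3, 24^36≡31, 24^37≡6, 24^38≡21, 24^39≡12, 24^40≡1. 24^39≡12≢1, so ord ≠ 39. No, the actual order is 40.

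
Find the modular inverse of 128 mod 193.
Since 193 is prime, by Fermat 128^(-1) ≡ 128^{191} ≡ 95 mod 193. Verify: 128 × 95 = 12160 ≡ 1 mod 193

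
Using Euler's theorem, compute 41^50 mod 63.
By Euler: 41^{36} ≡ 1 (mod 63) since gcd(41, 63) = 1. 50 = 1×36 + 14. So 41^{50} ≡ 41^{14} ≡ 43 (mod 63)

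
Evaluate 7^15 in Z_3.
Using Fermat: 7^{2} ≡ 1 (mod 3). 15 ≡ 1 (mod 2). So 7^{15} ≡ 7^{1} ≡ 1 (mod 3)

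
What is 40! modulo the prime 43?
(42)! = (40)! × (41) × (42) ≡ -1 mod 43. So (40)! ≡ -1 × [(42)(41)]^(-1) ≡ 21 mod 43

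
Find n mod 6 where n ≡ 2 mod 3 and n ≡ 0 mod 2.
M = 3 × 2 = 6. M₁ = 2, y₁ ≡ 2 mod 3. M₂ = 3, y₂ ≡ 1 mod 2. n = 2×2×2 + 0×3×1 ≡ 2 mod 6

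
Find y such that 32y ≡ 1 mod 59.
Since 59 is prime, by Fermat 32^(-1) ≡ 32^{57} ≡ 24 mod 59. Verify: 32 × 24 = 768 ≡ 1 mod 59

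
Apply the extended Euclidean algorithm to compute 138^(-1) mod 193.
Extended GCD: 138(7) + 193(-5) = 1. So 138^(-1) ≡ 7 (mod 193). Verify: 138 × 7 = 966 ≡ 1 (mod 193)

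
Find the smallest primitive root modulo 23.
g = 5. For each prime q|22: 5^{11}≡22, 5^{2}≡2, none ≡ 1, so ord_23(5) = 22 and 5 is a primitive root.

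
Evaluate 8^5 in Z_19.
By repeated squaring (mod 19): 8^{1}≡8, 8^{2}≡7, 8^{4}≡11. Then 8^{5} = 8^{4+1} ≡ 11 × 8 ≡ 12 (mod 19)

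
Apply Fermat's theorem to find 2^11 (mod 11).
By Fermat: 2^{10} ≡ 1 (mod 11). So 2^{11} = 2^{10} · 2^{1} ≡ 2^{1} ≡ 2 (mod 11)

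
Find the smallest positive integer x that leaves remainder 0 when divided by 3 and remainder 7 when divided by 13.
M = 3 × 13 = 39. M₁ = 13, y₁ ≡ 1 (mod 3). M₂ = 3, y₂ ≡ 9 (mod 13). x = 0×13×1 + 7×3×9 ≡ 33 (mod 39)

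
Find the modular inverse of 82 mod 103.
Since 103 is prime, by Fermat 82^(-1) ≡ 82^{101} ≡ 49 mod 103. Verify: 82 × 49 = 4018 ≡ 1 mod 103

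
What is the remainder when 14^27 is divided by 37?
By repeated squaring (mod 37): 14^{1}≡14, 14^{2}≡11, 14^{4}≡10, 14^{8}≡26, 14^{16}≡10. Then 14^{27} = 14^{16+8+2+1} ≡ 10 × 26 × 11 × 14 ≡ 6 (mod 37)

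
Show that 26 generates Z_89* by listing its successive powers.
26^1, 26^2, ..., 26^{88} mod 89: [26, 53, 43, 50, 54, 69, 14, 8, 30, 68, 77, 44, 76, 18, 23, 64, 62, 10, 82, 85, 74, 55, 6, 67, 51, 80, 33, 57, 58, 84, 48, 2, 52, 17, 86, 11, 19, 49, 28, 16, 60, 47, 65, 88, 63, 36, 46, 39, 35, 20, 75, 81, 59, 21, 12, 45, 13, 71, 66, 25, 27, 79, 7, 4, 15, 34, 83, 22, 38, 9, 56, 32, 31, 5, 41, 87, 37, 72, 3, 78, 70, 40, 61, 73, 29, 42, 24, 1]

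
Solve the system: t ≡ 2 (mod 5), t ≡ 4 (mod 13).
M = 5 × 13 = 65. M₁ = 13, y₁ ≡ 2 (mod 5). M₂ = 5, y₂ ≡ 8 (mod 13). t = 2×13×2 + 4×5×8 ≡ 17 (mod 65)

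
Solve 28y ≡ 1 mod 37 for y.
Since 37 is prime, by Fermat 28^(-1) ≡ 28^{35} ≡ 4 mod 37. Verify: 28 × 4 = 112 ≡ 1 mod 37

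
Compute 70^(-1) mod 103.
Since 103 is prime, by Fermat 70^(-1) ≡ 70^{101} ≡ 78 mod 103. Verify: 70 × 78 = 5460 ≡ 1 mod 103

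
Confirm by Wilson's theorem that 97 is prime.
(96)! mod 97 = 96. Since this equals -1 (mod 97), Wilson confirms 97 is prime.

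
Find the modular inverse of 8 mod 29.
Since 29 is prime, by Fermat 8^(-1) ≡ 8^{27} ≡ 11 mod 29. Verify: 8 × 11 = 88 ≡ 1 mod 29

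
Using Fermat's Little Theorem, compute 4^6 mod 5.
By Fermat: 4^{4} ≡ 1 mod 5. So 4^{6} = 4^{4} · 4^{2} ≡ 4^{2} ≡ 1 mod 5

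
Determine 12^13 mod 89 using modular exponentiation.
By repeated squaring mod 89: 12^{1}≡12, 12^{2}≡55, 12^{4}≡88, 12^{8}≡1. Then 12^{13} = 12^{8+4+1} ≡ 1 × 88 × 12 ≡ 77 mod 89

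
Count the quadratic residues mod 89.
Exactly half the non-zero residues mod a prime are QRs: (89-1)/2 = 44.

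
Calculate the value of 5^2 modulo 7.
5^{2} = 25 ≡ 4 (mod 7)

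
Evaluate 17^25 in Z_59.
By repeated squaring mod 59: 17^{1}≡17, 17^{2}≡53, 17^{4}≡36, 17^{8}≡57, 17^{16}≡4. Then 17^{25} = 17^{16+8+1} ≡ 4 × 57 × 17 ≡ 41 mod 59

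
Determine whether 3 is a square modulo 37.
By Euler's criterion: 3^{18} ≡ 1 (mod 37). Since this equals 1, 3 is a QR.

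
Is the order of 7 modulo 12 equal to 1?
Powers of 7 mod 12: 7^1≡7, 7^2≡1. 7^1≡7≢1, so ord ≠ 1. No, the actual order is 2.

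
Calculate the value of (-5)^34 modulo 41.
By repeated squaring (mod 41): (-5)^{1}≡36, (-5)^{2}≡25, (-5)^{4}≡10, (-5)^{8}≡18, (-5)^{16}≡37, (-5)^{32}≡16. Then (-5)^{34} = (-5)^{32+2} ≡ 16 × 25 ≡ 31 (mod 41)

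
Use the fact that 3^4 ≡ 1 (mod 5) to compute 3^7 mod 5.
By Fermat: 3^{4} ≡ 1 (mod 5). So 3^{7} = 3^{4} · 3^{3} ≡ 3^{3} ≡ 2 (mod 5)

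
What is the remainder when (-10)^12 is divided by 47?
By repeated squaring (mod 47): (-10)^{1}≡37, (-10)^{2}≡6, (-10)^{4}≡36, (-10)^{8}≡27. Then (-10)^{12} = (-10)^{8+4} ≡ 27 × 36 ≡ 32 (mod 47)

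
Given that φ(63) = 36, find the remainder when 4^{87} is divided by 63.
By Euler: 4^{36} ≡ 1 (mod 63) since gcd(4, 63) = 1. 87 = 2×36 + 15. So 4^{87} ≡ 4^{15} ≡ 1 (mod 63)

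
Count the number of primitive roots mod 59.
A prime p has φ(p-1) primitive roots; here φ(58) = 28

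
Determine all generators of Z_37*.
There are φ(36) = 12 primitive roots mod 37: {2, 5, 13, 15, 17, 18, 19, 20, 22, 24, 32, 35}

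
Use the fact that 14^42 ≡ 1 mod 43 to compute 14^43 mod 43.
By Fermat: 14^{42} ≡ 1 mod 43. So 14^{43} = 14^{42} · 14^{1} ≡ 14^{1} ≡ 14 mod 43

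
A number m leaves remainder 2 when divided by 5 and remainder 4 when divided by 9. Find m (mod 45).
M = 5 × 9 = 45. M₁ = 9, y₁ ≡ 4 (mod 5). M₂ = 5, y₂ ≡ 2 (mod 9). m = 2×9×4 + 4×5×2 ≡ 22 (mod 45)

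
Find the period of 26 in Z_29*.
Powers of 26 mod 29: 26^1≡26, 26^2≡9, 26^3≡2, 26^4≡23, 26^5≡18, 26^6≡4, 26^7≡17, 26^8≡7, 26^9≡8, 26^10≡5, 26^11≡14, 26^12≡16, 26^13≡10, 26^14≡28, 26^15≡3, 26^16≡20, 26^17≡27, 26^18≡6, 26^19≡11, 26^20≡25, 26^21≡12, 26^22≡22, 26^23≡21, 26^24≡24, 26^25≡15, 26^26≡13, 26^27≡19, 26^28≡1. So the order of 26 is 28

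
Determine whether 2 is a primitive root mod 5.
ord_5(2) divides 4. For each prime q|4: 2^{2}≡4, none ≡ 1. So 2 has order 4 and is a primitive root mod 5.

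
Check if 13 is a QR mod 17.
By Euler's criterion: 13^{8} ≡ 1 (mod 17). Since this equals 1, 13 is a QR.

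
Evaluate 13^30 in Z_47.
By repeated squaring mod 47: 13^{1}≡13, 13^{2}≡28, 13^{4}≡32, 13^{8}≡37, 13^{16}≡6. Then 13^{30} = 13^{16+8+4+2} ≡ 6 × 37 × 32 × 28 ≡ 8 mod 47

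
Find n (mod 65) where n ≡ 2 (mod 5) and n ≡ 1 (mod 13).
M = 5 × 13 = 65. M₁ = 13, y₁ ≡ 2 (mod 5). M₂ = 5, y₂ ≡ 8 (mod 13). n = 2×13×2 + 1×5×8 ≡ 27 (mod 65)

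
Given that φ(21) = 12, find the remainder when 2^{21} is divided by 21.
By Euler: 2^{12} ≡ 1 mod 21 since gcd(2, 21) = 1. 21 = 1×12 + 9. So 2^{21} ≡ 2^{9} ≡ 8 mod 21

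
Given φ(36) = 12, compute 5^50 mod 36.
By Euler: 5^{12} ≡ 1 mod 36 since gcd(5, 36) = 1. 50 = 4×12 + 2. So 5^{50} ≡ 5^{2} ≡ 25 mod 36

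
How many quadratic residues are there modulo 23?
The squaring map on Z_23* is 2-to-1, so there are (22)/2 = 11 QRs.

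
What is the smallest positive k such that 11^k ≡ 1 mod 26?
Powers of 11 mod 26: 11^1≡11, 11^2≡17, 11^3≡5, 11^4≡3, 11^5≡7, 11^6≡25, 11^7≡15, 11^8≡9, 11^9≡21, 11^10≡23, 11^11≡19, 11^12≡1. Order = 12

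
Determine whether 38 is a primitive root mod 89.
ord_89(38) divides 88. For each prime q|88: 38^{44}≡88, 38^{8}≡67, none ≡ 1. So 38 has order 88 and is a primitive root mod 89.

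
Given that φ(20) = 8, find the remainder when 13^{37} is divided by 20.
By Euler: 13^{8} ≡ 1 mod 20 since gcd(13, 20) = 1. 37 = 4×8 + 5. So 13^{37} ≡ 13^{5} ≡ 13 mod 20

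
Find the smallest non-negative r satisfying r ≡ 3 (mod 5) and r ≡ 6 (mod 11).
M = 5 × 11 = 55. M₁ = 11, y₁ ≡ 1 (mod 5). M₂ = 5, y₂ ≡ 9 (mod 11). r = 3×11×1 + 6×5×9 ≡ 28 (mod 55)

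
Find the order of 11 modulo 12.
Powers of 11 mod 12: 11^1≡11, 11^2≡1. ord_12(11) = 2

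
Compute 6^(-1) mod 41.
Since 41 is prime, by Fermat 6^(-1) ≡ 6^{39} ≡ 7 mod 41. Verify: 6 × 7 = 42 ≡ 1 mod 41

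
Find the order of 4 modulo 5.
Powers of 4 mod 5: 4^1≡4, 4^2≡1. So the order of 4 is 2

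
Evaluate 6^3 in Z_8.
6^{3} = 216 ≡ 0 mod 8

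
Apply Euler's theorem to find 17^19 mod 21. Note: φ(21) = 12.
By Euler: 17^{12} ≡ 1 mod 21 since gcd(17, 21) = 1. 19 = 1×12 + 7. So 17^{19} ≡ 17^{7} ≡ 17 mod 21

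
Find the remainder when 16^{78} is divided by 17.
By Fermat: 16^{16} ≡ 1 (mod 17). 78 = 4×16 + 14. So 16^{78} ≡ 16^{14} ≡ 1 (mod 17)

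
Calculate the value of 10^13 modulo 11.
Using Fermat: 10^{10} ≡ 1 (mod 11). 13 ≡ 3 (mod 10). So 10^{13} ≡ 10^{3} ≡ 10 (mod 11)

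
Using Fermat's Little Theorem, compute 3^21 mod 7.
By Fermat: 3^{6} ≡ 1 (mod 7). 21 = 3×6 + 3. So 3^{21} ≡ 3^{3} ≡ 6 (mod 7)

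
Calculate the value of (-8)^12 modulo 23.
By repeated squaring mod 23: (-8)^{1}≡15, (-8)^{2}≡18, (-8)^{4}≡2, (-8)^{8}≡4. Then (-8)^{12} = (-8)^{8+4} ≡ 4 × 2 ≡ 8 mod 23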